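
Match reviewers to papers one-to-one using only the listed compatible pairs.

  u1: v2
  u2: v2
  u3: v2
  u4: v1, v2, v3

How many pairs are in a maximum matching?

2

Unit-capacity flow: source→left, listed edges, right→sink; max matching = max flow.
Augmenting path u1→v2 (+1); matched 1.
Augmenting path u4→v1 (+1); matched 2.
No augmenting path remains; maximum matching = 2.
König certificate: {u4, v2} is a vertex cover of size 2 (every listed pair touches it), so no matching can be larger.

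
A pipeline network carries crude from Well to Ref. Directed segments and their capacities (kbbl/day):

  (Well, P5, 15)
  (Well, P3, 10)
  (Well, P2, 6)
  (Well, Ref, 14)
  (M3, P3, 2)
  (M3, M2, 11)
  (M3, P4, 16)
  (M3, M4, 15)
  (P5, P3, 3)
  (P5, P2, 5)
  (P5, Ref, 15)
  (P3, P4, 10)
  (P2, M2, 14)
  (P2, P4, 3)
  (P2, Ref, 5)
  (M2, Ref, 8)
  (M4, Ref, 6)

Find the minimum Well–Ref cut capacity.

35

Augment Well→Ref: bottleneck 14, flow now 14.
Augment Well→P5→Ref: bottleneck 15, flow now 29.
Augment Well→P2→Ref: bottleneck 5, flow now 34.
Augment Well→P2→M2→Ref: bottleneck 1, flow now 35.
No augmenting path remains; maximum flow = 35.
By max-flow min-cut, the minimum cut capacity equals the max flow.
In the residual graph, reachable from Well: {Well, P3, P4}.
Min-cut edges: Well→P5 (15), Well→P2 (6), Well→Ref (14); capacity 15 + 6 + 14 = 35.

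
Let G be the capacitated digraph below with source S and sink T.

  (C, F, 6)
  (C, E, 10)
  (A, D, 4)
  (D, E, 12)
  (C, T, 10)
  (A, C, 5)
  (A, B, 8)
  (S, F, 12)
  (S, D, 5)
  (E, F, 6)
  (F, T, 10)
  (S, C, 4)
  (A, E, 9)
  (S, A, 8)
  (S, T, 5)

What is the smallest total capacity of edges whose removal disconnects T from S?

24

Augment S→T: bottleneck 5, flow now 5.
Augment S→C→T: bottleneck 4, flow now 9.
Augment S→F→T: bottleneck 10, flow now 19.
Augment S→A→C→T: bottleneck 5, flow now 24.
No augmenting path remains; maximum flow = 24.
By max-flow min-cut, the minimum cut capacity equals the max flow.
In the residual graph, reachable from S: {S, A, B, D, E, F}.
Min-cut edges: S→C (4), S→T (5), A→C (5), F→T (10); capacity 4 + 5 + 5 + 10 = 24.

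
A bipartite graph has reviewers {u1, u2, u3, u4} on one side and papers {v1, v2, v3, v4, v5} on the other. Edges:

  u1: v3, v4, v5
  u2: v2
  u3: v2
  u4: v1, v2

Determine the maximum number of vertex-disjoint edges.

3

Unit-capacity flow: source→left, listed edges, right→sink; max matching = max flow.
Augmenting path u1→v3 (+1); matched 1.
Augmenting path u2→v2 (+1); matched 2.
Augmenting path u4→v1 (+1); matched 3.
No augmenting path remains; maximum matching = 3.
König certificate: {u1, u4, v2} is a vertex cover of size 3 (every listed pair touches it), so no matching can be larger.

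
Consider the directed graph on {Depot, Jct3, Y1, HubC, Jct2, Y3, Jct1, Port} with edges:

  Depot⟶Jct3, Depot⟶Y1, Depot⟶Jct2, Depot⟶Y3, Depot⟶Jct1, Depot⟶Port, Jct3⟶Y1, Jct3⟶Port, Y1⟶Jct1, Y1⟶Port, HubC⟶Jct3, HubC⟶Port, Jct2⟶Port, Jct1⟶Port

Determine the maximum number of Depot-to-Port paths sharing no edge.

5

Assign every edge capacity 1; by Menger, the answer equals the max flow.
Path Depot→Port (+1); total 1.
Path Depot→Jct3→Port (+1); total 2.
Path Depot→Y1→Port (+1); total 3.
Path Depot→Jct2→Port (+1); total 4.
Path Depot→Jct1→Port (+1); total 5.
No residual Depot→Port path; max flow = 5.
Certifying cut of size 5: {Depot→Jct1, Depot→Jct2, Depot→Jct3, Depot→Port, Depot→Y1}.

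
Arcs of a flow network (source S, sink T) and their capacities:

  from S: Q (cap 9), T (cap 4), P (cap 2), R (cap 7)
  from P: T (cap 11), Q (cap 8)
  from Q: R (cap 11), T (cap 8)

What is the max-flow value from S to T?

14

Augment S→T: bottleneck 4, flow now 4.
Augment S→P→T: bottleneck 2, flow now 6.
Augment S→Q→T: bottleneck 8, flow now 14.
No augmenting path remains; maximum flow = 14.
In the residual graph, reachable from S: {S, Q, R}.
Min-cut edges: S→P (2), S→T (4), Q→T (8); capacity 2 + 4 + 8 = 14.
This cut is saturated, so no flow can exceed 14.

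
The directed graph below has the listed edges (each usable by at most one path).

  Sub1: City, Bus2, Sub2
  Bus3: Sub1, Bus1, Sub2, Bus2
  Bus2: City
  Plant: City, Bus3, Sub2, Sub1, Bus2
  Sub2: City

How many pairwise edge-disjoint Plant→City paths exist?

Assign every edge capacity 1; by Menger, the answer equals the max flow.
Path Plant→City (+1); total 1.
Path Plant→Sub1→City (+1); total 2.
Path Plant→Sub2→City (+1); total 3.
Path Plant→Bus2→City (+1); total 4.
No residual Plant→City path; max flow = 4.
Certifying cut of size 4: {Bus2→City, Plant→City, Sub1→City, Sub2→City}.

4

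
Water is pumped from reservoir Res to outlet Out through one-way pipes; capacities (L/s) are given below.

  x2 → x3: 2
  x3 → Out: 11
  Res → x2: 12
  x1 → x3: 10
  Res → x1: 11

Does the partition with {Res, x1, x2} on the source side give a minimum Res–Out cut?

Given cut capacity: 10 + 2 = 12.
Augment Res→x1→x3→Out: bottleneck 10, flow now 10.
Augment Res→x2→x3→Out: bottleneck 1, flow now 11.
No augmenting path remains; maximum flow = 11.
In the residual graph, reachable from Res: {Res, x1, x2, x3}.
Min-cut edges: x3→Out (11); capacity 11 = 11.
Cut capacity 12 exceeds the max flow 11, so it is not minimum.

No — its capacity is 12, but the minimum cut has capacity 11.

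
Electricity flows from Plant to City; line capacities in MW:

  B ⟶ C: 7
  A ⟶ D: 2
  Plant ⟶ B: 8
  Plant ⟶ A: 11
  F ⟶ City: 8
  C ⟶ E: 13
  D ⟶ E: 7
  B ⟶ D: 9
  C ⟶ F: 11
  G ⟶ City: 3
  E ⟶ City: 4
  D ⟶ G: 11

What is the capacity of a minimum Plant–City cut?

Augment Plant→A→D→E→City: bottleneck 2, flow now 2.
Augment Plant→B→C→E→City: bottleneck 2, flow now 4.
Augment Plant→B→C→F→City: bottleneck 5, flow now 9.
Augment Plant→B→D→G→City: bottleneck 1, flow now 10.
No augmenting path remains; maximum flow = 10.
By max-flow min-cut, the minimum cut capacity equals the max flow.
In the residual graph, reachable from Plant: {Plant, A}.
Min-cut edges: Plant→B (8), A→D (2); capacity 8 + 2 = 10.

10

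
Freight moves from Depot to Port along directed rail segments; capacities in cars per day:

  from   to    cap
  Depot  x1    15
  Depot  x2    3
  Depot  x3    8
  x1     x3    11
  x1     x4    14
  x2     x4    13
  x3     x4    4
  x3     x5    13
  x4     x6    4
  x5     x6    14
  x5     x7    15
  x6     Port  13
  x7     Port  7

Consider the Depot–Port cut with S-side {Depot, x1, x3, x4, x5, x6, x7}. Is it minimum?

Given cut capacity: 3 + 13 + 7 = 23.
Augment Depot→x1→x4→x6→Port: bottleneck 4, flow now 4.
Augment Depot→x3→x5→x6→Port: bottleneck 8, flow now 12.
Augment Depot→x1→x3→x5→x6→Port: bottleneck 1, flow now 13.
Augment Depot→x1→x3→x5→x7→Port: bottleneck 4, flow now 17.
No augmenting path remains; maximum flow = 17.
In the residual graph, reachable from Depot: {Depot, x1, x2, x3, x4}.
Min-cut edges: x3→x5 (13), x4→x6 (4); capacity 13 + 4 = 17.
Cut capacity 23 exceeds the max flow 17, so it is not minimum.

No — its capacity is 23, but the minimum cut has capacity 17.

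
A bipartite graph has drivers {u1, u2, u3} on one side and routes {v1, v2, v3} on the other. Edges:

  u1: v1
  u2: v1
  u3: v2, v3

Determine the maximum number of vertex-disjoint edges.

Unit-capacity flow: source→left, listed edges, right→sink; max matching = max flow.
Augmenting path u1→v1 (+1); matched 1.
Augmenting path u3→v2 (+1); matched 2.
No augmenting path remains; maximum matching = 2.
König certificate: {u3, v1} is a vertex cover of size 2 (every listed pair touches it), so no matching can be larger.

2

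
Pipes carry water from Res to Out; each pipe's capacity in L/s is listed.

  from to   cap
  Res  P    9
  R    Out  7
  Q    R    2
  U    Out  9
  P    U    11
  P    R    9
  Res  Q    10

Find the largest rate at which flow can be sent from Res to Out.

Augment Res→P→R→Out: bottleneck 7, flow now 7.
Augment Res→P→U→Out: bottleneck 2, flow now 9.
Augment Res→Q→R→P→U→Out: bottleneck 2, flow now 11. (uses reverse residual edge)
No augmenting path remains; maximum flow = 11.
In the residual graph, reachable from Res: {Res, Q}.
Min-cut edges: Res→P (9), Q→R (2); capacity 9 + 2 = 11.
This cut is saturated, so no flow can exceed 11.

11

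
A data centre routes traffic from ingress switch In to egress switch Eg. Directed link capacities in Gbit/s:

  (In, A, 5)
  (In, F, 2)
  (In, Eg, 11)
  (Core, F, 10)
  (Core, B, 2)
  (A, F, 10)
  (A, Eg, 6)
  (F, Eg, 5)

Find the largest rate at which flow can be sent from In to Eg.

Augment In→Eg: bottleneck 11, flow now 11.
Augment In→A→Eg: bottleneck 5, flow now 16.
Augment In→F→Eg: bottleneck 2, flow now 18.
No augmenting path remains; maximum flow = 18.
In the residual graph, reachable from In: {In}.
Min-cut edges: In→A (5), In→F (2), In→Eg (11); capacity 5 + 2 + 11 = 18.
This cut is saturated, so no flow can exceed 18.

18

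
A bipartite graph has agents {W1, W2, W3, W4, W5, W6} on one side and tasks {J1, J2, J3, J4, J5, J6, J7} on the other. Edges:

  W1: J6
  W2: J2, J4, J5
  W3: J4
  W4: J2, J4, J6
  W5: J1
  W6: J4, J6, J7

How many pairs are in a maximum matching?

6

Unit-capacity flow: source→left, listed edges, right→sink; max matching = max flow.
Augmenting path W1→J6 (+1); matched 1.
Augmenting path W2→J2 (+1); matched 2.
Augmenting path W3→J4 (+1); matched 3.
Augmenting path W5→J1 (+1); matched 4.
Augmenting path W6→J7 (+1); matched 5.
Augmenting path W4→J2→W2→J5 (+1); matched 6.
No augmenting path remains; maximum matching = 6.
König certificate: {W1, W2, W3, W4, W5, W6} is a vertex cover of size 6 (every listed pair touches it), so no matching can be larger.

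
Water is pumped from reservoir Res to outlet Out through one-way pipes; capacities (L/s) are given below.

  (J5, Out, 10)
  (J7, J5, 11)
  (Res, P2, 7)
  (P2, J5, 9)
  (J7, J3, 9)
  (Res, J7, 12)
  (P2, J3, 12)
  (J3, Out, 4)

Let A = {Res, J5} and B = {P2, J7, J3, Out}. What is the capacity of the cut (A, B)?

Edges leaving {Res, J5}: Res→P2 (7), Res→J7 (12), J5→Out (10).
Cut capacity = 7 + 12 + 10 = 29.

29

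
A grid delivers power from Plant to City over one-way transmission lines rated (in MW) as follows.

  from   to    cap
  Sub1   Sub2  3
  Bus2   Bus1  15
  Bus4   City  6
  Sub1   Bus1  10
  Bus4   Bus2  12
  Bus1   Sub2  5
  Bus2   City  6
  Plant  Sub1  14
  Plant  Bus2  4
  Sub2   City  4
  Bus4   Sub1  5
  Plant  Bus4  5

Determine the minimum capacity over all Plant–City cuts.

Augment Plant→Bus4→City: bottleneck 5, flow now 5.
Augment Plant→Bus2→City: bottleneck 4, flow now 9.
Augment Plant→Sub1→Sub2→City: bottleneck 3, flow now 12.
Augment Plant→Sub1→Bus1→Sub2→City: bottleneck 1, flow now 13.
No augmenting path remains; maximum flow = 13.
By max-flow min-cut, the minimum cut capacity equals the max flow.
In the residual graph, reachable from Plant: {Plant, Sub1, Bus1, Sub2}.
Min-cut edges: Plant→Bus4 (5), Plant→Bus2 (4), Sub2→City (4); capacity 5 + 4 + 4 = 13.

13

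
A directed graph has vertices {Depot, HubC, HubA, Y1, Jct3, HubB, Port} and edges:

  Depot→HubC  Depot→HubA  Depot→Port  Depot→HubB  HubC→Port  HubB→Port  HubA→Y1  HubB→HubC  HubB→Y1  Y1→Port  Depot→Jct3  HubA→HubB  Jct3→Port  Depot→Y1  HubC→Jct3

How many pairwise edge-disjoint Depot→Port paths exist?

5

Assign every edge capacity 1; by Menger, the answer equals the max flow.
Path Depot→Port (+1); total 1.
Path Depot→HubC→Port (+1); total 2.
Path Depot→Y1→Port (+1); total 3.
Path Depot→Jct3→Port (+1); total 4.
Path Depot→HubB→Port (+1); total 5.
No residual Depot→Port path; max flow = 5.
Certifying cut of size 5: {Depot→Port, HubB→Port, HubC→Port, Jct3→Port, Y1→Port}.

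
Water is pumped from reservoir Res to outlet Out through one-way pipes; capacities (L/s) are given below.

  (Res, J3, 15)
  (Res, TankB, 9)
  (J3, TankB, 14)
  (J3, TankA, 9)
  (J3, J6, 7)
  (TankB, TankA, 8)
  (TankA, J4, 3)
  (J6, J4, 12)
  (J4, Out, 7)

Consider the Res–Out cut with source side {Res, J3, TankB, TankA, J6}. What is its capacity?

15

Edges leaving {Res, J3, TankB, TankA, J6}: TankA→J4 (3), J6→J4 (12).
Cut capacity = 3 + 12 = 15.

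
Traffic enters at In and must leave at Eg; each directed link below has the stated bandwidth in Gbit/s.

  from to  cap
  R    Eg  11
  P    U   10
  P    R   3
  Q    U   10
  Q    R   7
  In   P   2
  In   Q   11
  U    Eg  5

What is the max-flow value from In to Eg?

13

Augment In→P→R→Eg: bottleneck 2, flow now 2.
Augment In→Q→R→Eg: bottleneck 7, flow now 9.
Augment In→Q→U→Eg: bottleneck 4, flow now 13.
No augmenting path remains; maximum flow = 13.
In the residual graph, reachable from In: {In}.
Min-cut edges: In→P (2), In→Q (11); capacity 2 + 11 = 13.
This cut is saturated, so no flow can exceed 13.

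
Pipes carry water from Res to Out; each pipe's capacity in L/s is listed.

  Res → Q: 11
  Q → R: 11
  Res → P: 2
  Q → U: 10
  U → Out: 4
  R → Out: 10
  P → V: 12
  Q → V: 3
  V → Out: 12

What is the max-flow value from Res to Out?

13

Augment Res→P→V→Out: bottleneck 2, flow now 2.
Augment Res→Q→R→Out: bottleneck 10, flow now 12.
Augment Res→Q→U→Out: bottleneck 1, flow now 13.
No augmenting path remains; maximum flow = 13.
In the residual graph, reachable from Res: {Res}.
Min-cut edges: Res→P (2), Res→Q (11); capacity 2 + 11 = 13.
This cut is saturated, so no flow can exceed 13.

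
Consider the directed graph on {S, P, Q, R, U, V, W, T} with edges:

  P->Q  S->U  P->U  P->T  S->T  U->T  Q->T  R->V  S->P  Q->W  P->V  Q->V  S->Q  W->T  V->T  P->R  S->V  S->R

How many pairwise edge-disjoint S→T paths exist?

5

Assign every edge capacity 1; by Menger, the answer equals the max flow.
Path S→T (+1); total 1.
Path S→P→T (+1); total 2.
Path S→Q→T (+1); total 3.
Path S→U→T (+1); total 4.
Path S→V→T (+1); total 5.
No residual S→T path; max flow = 5.
Certifying cut of size 5: {S→P, S→Q, S→T, S→U, V→T}.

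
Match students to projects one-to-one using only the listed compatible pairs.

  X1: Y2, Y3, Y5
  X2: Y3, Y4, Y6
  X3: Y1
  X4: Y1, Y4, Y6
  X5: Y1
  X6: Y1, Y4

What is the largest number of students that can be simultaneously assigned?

Unit-capacity flow: source→left, listed edges, right→sink; max matching = max flow.
Augmenting path X1→Y2 (+1); matched 1.
Augmenting path X2→Y3 (+1); matched 2.
Augmenting path X3→Y1 (+1); matched 3.
Augmenting path X4→Y4 (+1); matched 4.
Augmenting path X6→Y4→X4→Y6 (+1); matched 5.
No augmenting path remains; maximum matching = 5.
König certificate: {X1, X2, X4, X6, Y1} is a vertex cover of size 5 (every listed pair touches it), so no matching can be larger.

5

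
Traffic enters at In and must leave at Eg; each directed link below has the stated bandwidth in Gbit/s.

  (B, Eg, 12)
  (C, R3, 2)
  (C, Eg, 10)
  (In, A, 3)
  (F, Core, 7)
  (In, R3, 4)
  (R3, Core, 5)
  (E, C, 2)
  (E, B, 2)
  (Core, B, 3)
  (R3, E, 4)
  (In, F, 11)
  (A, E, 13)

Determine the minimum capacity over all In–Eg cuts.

7

Augment In→R3→Core→B→Eg: bottleneck 3, flow now 3.
Augment In→R3→E→B→Eg: bottleneck 1, flow now 4.
Augment In→A→E→B→Eg: bottleneck 1, flow now 5.
Augment In→A→E→C→Eg: bottleneck 2, flow now 7.
No augmenting path remains; maximum flow = 7.
By max-flow min-cut, the minimum cut capacity equals the max flow.
In the residual graph, reachable from In: {In, R3, A, F, Core, E}.
Min-cut edges: Core→B (3), E→B (2), E→C (2); capacity 3 + 2 + 2 = 7.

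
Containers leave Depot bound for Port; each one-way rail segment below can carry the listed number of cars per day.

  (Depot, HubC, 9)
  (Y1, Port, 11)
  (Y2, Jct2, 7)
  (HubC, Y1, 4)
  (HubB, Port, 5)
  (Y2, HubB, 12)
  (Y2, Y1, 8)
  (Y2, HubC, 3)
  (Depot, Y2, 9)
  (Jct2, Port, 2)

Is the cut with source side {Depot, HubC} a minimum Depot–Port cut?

Given cut capacity: 9 + 4 = 13.
Augment Depot→HubC→Y1→Port: bottleneck 4, flow now 4.
Augment Depot→Y2→Jct2→Port: bottleneck 2, flow now 6.
Augment Depot→Y2→HubB→Port: bottleneck 5, flow now 11.
Augment Depot→Y2→Y1→Port: bottleneck 2, flow now 13.
No augmenting path remains; maximum flow = 13.
Cut capacity 13 equals the max flow, so it is a minimum cut.

Yes — it is a minimum cut (capacity 13).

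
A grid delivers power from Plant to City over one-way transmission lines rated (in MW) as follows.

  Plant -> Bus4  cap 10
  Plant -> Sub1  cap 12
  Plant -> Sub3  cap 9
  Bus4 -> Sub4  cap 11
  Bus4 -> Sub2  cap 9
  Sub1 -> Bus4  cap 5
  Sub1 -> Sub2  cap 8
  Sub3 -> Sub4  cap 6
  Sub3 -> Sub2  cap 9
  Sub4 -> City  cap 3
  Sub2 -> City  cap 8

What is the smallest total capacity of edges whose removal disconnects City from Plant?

Augment Plant→Bus4→Sub4→City: bottleneck 3, flow now 3.
Augment Plant→Bus4→Sub2→City: bottleneck 7, flow now 10.
Augment Plant→Sub1→Sub2→City: bottleneck 1, flow now 11.
No augmenting path remains; maximum flow = 11.
By max-flow min-cut, the minimum cut capacity equals the max flow.
In the residual graph, reachable from Plant: {Plant, Bus4, Sub1, Sub3, Sub4, Sub2}.
Min-cut edges: Sub4→City (3), Sub2→City (8); capacity 3 + 8 = 11.

11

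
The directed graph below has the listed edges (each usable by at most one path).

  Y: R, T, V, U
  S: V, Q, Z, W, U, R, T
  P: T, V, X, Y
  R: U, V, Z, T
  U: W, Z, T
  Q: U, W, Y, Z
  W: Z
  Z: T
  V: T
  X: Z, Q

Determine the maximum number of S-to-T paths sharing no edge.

Assign every edge capacity 1; by Menger, the answer equals the max flow.
Path S→T (+1); total 1.
Path S→R→T (+1); total 2.
Path S→U→T (+1); total 3.
Path S→V→T (+1); total 4.
Path S→Z→T (+1); total 5.
Path S→Q→Y→T (+1); total 6.
No residual S→T path; max flow = 6.
Certifying cut of size 6: {S→Q, S→R, S→T, S→U, S→V, Z→T}.

6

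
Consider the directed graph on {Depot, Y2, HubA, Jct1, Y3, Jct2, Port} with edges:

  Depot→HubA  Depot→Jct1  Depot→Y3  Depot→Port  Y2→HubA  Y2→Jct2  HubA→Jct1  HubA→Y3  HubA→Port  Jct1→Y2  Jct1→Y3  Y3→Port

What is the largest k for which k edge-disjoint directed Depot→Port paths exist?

3

Assign every edge capacity 1; by Menger, the answer equals the max flow.
Path Depot→Port (+1); total 1.
Path Depot→HubA→Port (+1); total 2.
Path Depot→Y3→Port (+1); total 3.
No residual Depot→Port path; max flow = 3.
Certifying cut of size 3: {Depot→Port, HubA→Port, Y3→Port}.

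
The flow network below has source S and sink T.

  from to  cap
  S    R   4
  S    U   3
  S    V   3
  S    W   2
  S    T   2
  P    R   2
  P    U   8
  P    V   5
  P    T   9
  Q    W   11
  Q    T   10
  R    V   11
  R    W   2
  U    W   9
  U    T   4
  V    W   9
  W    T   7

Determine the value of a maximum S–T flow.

12

Augment S→T: bottleneck 2, flow now 2.
Augment S→U→T: bottleneck 3, flow now 5.
Augment S→W→T: bottleneck 2, flow now 7.
Augment S→R→W→T: bottleneck 2, flow now 9.
Augment S→V→W→T: bottleneck 3, flow now 12.
No augmenting path remains; maximum flow = 12.
In the residual graph, reachable from S: {S, R, V, W}.
Min-cut edges: S→U (3), S→T (2), W→T (7); capacity 3 + 2 + 7 = 12.
This cut is saturated, so no flow can exceed 12.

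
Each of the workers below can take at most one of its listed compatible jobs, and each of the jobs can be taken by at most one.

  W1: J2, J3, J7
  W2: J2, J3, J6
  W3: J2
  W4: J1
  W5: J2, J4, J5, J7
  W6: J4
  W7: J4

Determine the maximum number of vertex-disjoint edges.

Unit-capacity flow: source→left, listed edges, right→sink; max matching = max flow.
Augmenting path W1→J2 (+1); matched 1.
Augmenting path W2→J3 (+1); matched 2.
Augmenting path W4→J1 (+1); matched 3.
Augmenting path W5→J4 (+1); matched 4.
Augmenting path W3→J2→W1→J7 (+1); matched 5.
Augmenting path W6→J4→W5→J5 (+1); matched 6.
No augmenting path remains; maximum matching = 6.
König certificate: {W1, W2, W3, W4, W5, J4} is a vertex cover of size 6 (every listed pair touches it), so no matching can be larger.

6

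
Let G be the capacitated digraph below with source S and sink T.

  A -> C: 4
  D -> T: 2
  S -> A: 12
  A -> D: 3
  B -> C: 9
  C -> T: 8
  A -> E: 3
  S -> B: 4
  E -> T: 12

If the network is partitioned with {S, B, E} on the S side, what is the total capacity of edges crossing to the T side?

33

Edges leaving {S, B, E}: S→A (12), B→C (9), E→T (12).
Cut capacity = 12 + 9 + 12 = 33.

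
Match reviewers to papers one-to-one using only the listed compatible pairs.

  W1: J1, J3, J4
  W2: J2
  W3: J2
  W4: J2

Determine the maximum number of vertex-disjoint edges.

2

Unit-capacity flow: source→left, listed edges, right→sink; max matching = max flow.
Augmenting path W1→J1 (+1); matched 1.
Augmenting path W2→J2 (+1); matched 2.
No augmenting path remains; maximum matching = 2.
König certificate: {W1, J2} is a vertex cover of size 2 (every listed pair touches it), so no matching can be larger.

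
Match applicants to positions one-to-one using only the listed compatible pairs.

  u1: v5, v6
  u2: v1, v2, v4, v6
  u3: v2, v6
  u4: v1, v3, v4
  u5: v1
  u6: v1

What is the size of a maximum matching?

5

Unit-capacity flow: source→left, listed edges, right→sink; max matching = max flow.
Augmenting path u1→v5 (+1); matched 1.
Augmenting path u2→v1 (+1); matched 2.
Augmenting path u3→v2 (+1); matched 3.
Augmenting path u4→v3 (+1); matched 4.
Augmenting path u5→v1→u2→v4 (+1); matched 5.
No augmenting path remains; maximum matching = 5.
König certificate: {u1, u2, u3, u4, v1} is a vertex cover of size 5 (every listed pair touches it), so no matching can be larger.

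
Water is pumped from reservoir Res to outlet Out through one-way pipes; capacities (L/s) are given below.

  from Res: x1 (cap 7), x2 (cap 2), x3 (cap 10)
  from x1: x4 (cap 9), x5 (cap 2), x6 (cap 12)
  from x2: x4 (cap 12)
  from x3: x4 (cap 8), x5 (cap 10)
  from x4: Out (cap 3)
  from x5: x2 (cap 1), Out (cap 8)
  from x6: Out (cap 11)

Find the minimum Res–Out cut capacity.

18

Augment Res→x1→x4→Out: bottleneck 3, flow now 3.
Augment Res→x1→x5→Out: bottleneck 2, flow now 5.
Augment Res→x1→x6→Out: bottleneck 2, flow now 7.
Augment Res→x3→x5→Out: bottleneck 6, flow now 13.
Augment Res→x2→x4→x1→x6→Out: bottleneck 2, flow now 15. (uses reverse residual edge)
Augment Res→x3→x4→x1→x6→Out: bottleneck 1, flow now 16. (uses reverse residual edge)
Augment Res→x3→x5→x1→x6→Out: bottleneck 2, flow now 18. (uses reverse residual edge)
No augmenting path remains; maximum flow = 18.
By max-flow min-cut, the minimum cut capacity equals the max flow.
In the residual graph, reachable from Res: {Res, x2, x3, x4, x5}.
Min-cut edges: Res→x1 (7), x4→Out (3), x5→Out (8); capacity 7 + 3 + 8 = 18.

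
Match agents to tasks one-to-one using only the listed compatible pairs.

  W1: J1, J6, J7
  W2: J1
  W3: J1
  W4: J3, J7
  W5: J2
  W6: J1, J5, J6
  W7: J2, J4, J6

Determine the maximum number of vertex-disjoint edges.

Unit-capacity flow: source→left, listed edges, right→sink; max matching = max flow.
Augmenting path W1→J1 (+1); matched 1.
Augmenting path W4→J3 (+1); matched 2.
Augmenting path W5→J2 (+1); matched 3.
Augmenting path W6→J5 (+1); matched 4.
Augmenting path W7→J4 (+1); matched 5.
Augmenting path W2→J1→W1→J6 (+1); matched 6.
No augmenting path remains; maximum matching = 6.
König certificate: {W1, W4, W5, W6, W7, J1} is a vertex cover of size 6 (every listed pair touches it), so no matching can be larger.

6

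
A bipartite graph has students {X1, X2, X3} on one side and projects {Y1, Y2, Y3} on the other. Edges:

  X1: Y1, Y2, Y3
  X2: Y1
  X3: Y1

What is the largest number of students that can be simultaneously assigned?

2

Unit-capacity flow: source→left, listed edges, right→sink; max matching = max flow.
Augmenting path X1→Y1 (+1); matched 1.
Augmenting path X2→Y1→X1→Y2 (+1); matched 2.
No augmenting path remains; maximum matching = 2.
König certificate: {X1, Y1} is a vertex cover of size 2 (every listed pair touches it), so no matching can be larger.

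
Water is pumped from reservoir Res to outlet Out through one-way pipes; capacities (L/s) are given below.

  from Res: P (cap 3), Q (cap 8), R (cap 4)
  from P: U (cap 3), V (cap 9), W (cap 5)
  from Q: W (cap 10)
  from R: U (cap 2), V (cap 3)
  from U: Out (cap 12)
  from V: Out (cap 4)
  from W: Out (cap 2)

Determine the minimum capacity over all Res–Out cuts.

9

Augment Res→P→U→Out: bottleneck 3, flow now 3.
Augment Res→Q→W→Out: bottleneck 2, flow now 5.
Augment Res→R→U→Out: bottleneck 2, flow now 7.
Augment Res→R→V→Out: bottleneck 2, flow now 9.
No augmenting path remains; maximum flow = 9.
By max-flow min-cut, the minimum cut capacity equals the max flow.
In the residual graph, reachable from Res: {Res, Q, W}.
Min-cut edges: Res→P (3), Res→R (4), W→Out (2); capacity 3 + 4 + 2 = 9.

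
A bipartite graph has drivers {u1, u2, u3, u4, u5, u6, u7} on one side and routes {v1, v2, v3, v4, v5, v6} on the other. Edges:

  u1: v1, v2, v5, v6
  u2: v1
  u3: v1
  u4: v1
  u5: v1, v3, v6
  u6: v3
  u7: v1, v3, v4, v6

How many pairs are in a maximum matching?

Unit-capacity flow: source→left, listed edges, right→sink; max matching = max flow.
Augmenting path u1→v1 (+1); matched 1.
Augmenting path u5→v3 (+1); matched 2.
Augmenting path u7→v4 (+1); matched 3.
Augmenting path u2→v1→u1→v2 (+1); matched 4.
Augmenting path u6→v3→u5→v6 (+1); matched 5.
No augmenting path remains; maximum matching = 5.
König certificate: {u1, u5, u6, u7, v1} is a vertex cover of size 5 (every listed pair touches it), so no matching can be larger.

5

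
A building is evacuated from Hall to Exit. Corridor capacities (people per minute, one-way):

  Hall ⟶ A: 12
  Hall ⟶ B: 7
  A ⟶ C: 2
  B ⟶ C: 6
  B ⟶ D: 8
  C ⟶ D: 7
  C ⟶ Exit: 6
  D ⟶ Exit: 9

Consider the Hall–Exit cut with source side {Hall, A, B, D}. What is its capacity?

Edges leaving {Hall, A, B, D}: A→C (2), B→C (6), D→Exit (9).
Cut capacity = 2 + 6 + 9 = 17.

17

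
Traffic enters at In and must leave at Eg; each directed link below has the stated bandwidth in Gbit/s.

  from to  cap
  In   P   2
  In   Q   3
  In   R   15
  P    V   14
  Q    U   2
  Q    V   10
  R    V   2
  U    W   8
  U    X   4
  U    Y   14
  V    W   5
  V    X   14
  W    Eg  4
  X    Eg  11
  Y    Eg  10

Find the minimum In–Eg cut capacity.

Augment In→P→V→W→Eg: bottleneck 2, flow now 2.
Augment In→Q→U→W→Eg: bottleneck 2, flow now 4.
Augment In→Q→V→X→Eg: bottleneck 1, flow now 5.
Augment In→R→V→X→Eg: bottleneck 2, flow now 7.
No augmenting path remains; maximum flow = 7.
By max-flow min-cut, the minimum cut capacity equals the max flow.
In the residual graph, reachable from In: {In, R}.
Min-cut edges: In→P (2), In→Q (3), R→V (2); capacity 2 + 3 + 2 = 7.

7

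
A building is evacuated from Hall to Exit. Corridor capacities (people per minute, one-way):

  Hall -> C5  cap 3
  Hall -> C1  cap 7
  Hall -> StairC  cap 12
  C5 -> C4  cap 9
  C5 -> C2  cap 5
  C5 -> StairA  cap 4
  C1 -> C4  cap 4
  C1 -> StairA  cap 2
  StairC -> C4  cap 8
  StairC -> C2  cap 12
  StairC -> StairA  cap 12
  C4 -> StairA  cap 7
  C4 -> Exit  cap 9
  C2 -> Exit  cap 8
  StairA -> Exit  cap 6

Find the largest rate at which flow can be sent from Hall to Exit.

21

Augment Hall→C5→C4→Exit: bottleneck 3, flow now 3.
Augment Hall→C1→C4→Exit: bottleneck 4, flow now 7.
Augment Hall→C1→StairA→Exit: bottleneck 2, flow now 9.
Augment Hall→StairC→C4→Exit: bottleneck 2, flow now 11.
Augment Hall→StairC→C2→Exit: bottleneck 8, flow now 19.
Augment Hall→StairC→StairA→Exit: bottleneck 2, flow now 21.
No augmenting path remains; maximum flow = 21.
In the residual graph, reachable from Hall: {Hall, C1}.
Min-cut edges: Hall→C5 (3), Hall→StairC (12), C1→C4 (4), C1→StairA (2); capacity 3 + 12 + 4 + 2 = 21.
This cut is saturated, so no flow can exceed 21.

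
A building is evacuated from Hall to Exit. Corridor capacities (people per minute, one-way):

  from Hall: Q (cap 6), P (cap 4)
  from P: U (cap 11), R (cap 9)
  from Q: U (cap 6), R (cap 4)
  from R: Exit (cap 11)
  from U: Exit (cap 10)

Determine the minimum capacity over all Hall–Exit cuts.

10

Augment Hall→P→R→Exit: bottleneck 4, flow now 4.
Augment Hall→Q→R→Exit: bottleneck 4, flow now 8.
Augment Hall→Q→U→Exit: bottleneck 2, flow now 10.
No augmenting path remains; maximum flow = 10.
By max-flow min-cut, the minimum cut capacity equals the max flow.
In the residual graph, reachable from Hall: {Hall}.
Min-cut edges: Hall→P (4), Hall→Q (6); capacity 4 + 6 = 10.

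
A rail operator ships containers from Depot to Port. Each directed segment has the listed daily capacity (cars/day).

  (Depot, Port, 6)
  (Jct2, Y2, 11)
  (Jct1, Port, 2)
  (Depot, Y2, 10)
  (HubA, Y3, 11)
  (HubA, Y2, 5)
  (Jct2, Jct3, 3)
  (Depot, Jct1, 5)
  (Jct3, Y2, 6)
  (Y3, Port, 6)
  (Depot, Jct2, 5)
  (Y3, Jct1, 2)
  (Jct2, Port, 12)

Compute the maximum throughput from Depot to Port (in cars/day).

13

Augment Depot→Port: bottleneck 6, flow now 6.
Augment Depot→Jct2→Port: bottleneck 5, flow now 11.
Augment Depot→Jct1→Port: bottleneck 2, flow now 13.
No augmenting path remains; maximum flow = 13.
In the residual graph, reachable from Depot: {Depot, Y2, Jct1}.
Min-cut edges: Depot→Jct2 (5), Depot→Port (6), Jct1→Port (2); capacity 5 + 6 + 2 = 13.
This cut is saturated, so no flow can exceed 13.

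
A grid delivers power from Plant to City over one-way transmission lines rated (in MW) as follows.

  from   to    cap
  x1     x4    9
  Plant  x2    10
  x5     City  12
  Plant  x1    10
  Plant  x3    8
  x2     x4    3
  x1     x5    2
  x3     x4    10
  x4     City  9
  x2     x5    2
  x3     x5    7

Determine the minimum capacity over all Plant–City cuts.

20

Augment Plant→x1→x4→City: bottleneck 9, flow now 9.
Augment Plant→x1→x5→City: bottleneck 1, flow now 10.
Augment Plant→x2→x5→City: bottleneck 2, flow now 12.
Augment Plant→x3→x5→City: bottleneck 7, flow now 19.
Augment Plant→x2→x4→x1→x5→City: bottleneck 1, flow now 20. (uses reverse residual edge)
No augmenting path remains; maximum flow = 20.
By max-flow min-cut, the minimum cut capacity equals the max flow.
In the residual graph, reachable from Plant: {Plant, x1, x2, x3, x4}.
Min-cut edges: x1→x5 (2), x2→x5 (2), x3→x5 (7), x4→City (9); capacity 2 + 2 + 7 + 9 = 20.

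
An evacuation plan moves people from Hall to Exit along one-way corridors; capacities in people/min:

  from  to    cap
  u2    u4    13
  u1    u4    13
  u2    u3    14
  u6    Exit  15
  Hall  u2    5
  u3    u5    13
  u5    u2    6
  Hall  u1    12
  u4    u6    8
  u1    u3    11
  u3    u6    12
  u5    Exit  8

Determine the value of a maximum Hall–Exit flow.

Augment Hall→u1→u3→u5→Exit: bottleneck 8, flow now 8.
Augment Hall→u1→u3→u6→Exit: bottleneck 3, flow now 11.
Augment Hall→u1→u4→u6→Exit: bottleneck 1, flow now 12.
Augment Hall→u2→u3→u6→Exit: bottleneck 5, flow now 17.
No augmenting path remains; maximum flow = 17.
In the residual graph, reachable from Hall: {Hall}.
Min-cut edges: Hall→u1 (12), Hall→u2 (5); capacity 12 + 5 = 17.
This cut is saturated, so no flow can exceed 17.

17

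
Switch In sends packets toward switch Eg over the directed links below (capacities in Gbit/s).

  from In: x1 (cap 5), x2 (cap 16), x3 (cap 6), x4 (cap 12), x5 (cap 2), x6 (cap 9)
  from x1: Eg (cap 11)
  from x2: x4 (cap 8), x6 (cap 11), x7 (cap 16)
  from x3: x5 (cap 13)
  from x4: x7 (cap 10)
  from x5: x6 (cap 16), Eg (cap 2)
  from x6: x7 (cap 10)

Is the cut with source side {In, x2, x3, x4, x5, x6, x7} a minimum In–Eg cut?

Yes — it is a minimum cut (capacity 7).

Given cut capacity: 5 + 2 = 7.
Augment In→x1→Eg: bottleneck 5, flow now 5.
Augment In→x5→Eg: bottleneck 2, flow now 7.
No augmenting path remains; maximum flow = 7.
Cut capacity 7 equals the max flow, so it is a minimum cut.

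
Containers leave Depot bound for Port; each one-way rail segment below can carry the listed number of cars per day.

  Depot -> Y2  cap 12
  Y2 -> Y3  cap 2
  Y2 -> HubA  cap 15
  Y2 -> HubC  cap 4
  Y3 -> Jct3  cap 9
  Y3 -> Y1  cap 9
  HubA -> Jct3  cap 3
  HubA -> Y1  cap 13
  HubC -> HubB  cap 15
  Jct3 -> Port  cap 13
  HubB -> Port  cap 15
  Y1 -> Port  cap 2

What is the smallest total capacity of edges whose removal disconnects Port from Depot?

Augment Depot→Y2→Y3→Jct3→Port: bottleneck 2, flow now 2.
Augment Depot→Y2→HubA→Jct3→Port: bottleneck 3, flow now 5.
Augment Depot→Y2→HubA→Y1→Port: bottleneck 2, flow now 7.
Augment Depot→Y2→HubC→HubB→Port: bottleneck 4, flow now 11.
No augmenting path remains; maximum flow = 11.
By max-flow min-cut, the minimum cut capacity equals the max flow.
In the residual graph, reachable from Depot: {Depot, Y2, HubA, Y1}.
Min-cut edges: Y2→Y3 (2), Y2→HubC (4), HubA→Jct3 (3), Y1→Port (2); capacity 2 + 4 + 3 + 2 = 11.

11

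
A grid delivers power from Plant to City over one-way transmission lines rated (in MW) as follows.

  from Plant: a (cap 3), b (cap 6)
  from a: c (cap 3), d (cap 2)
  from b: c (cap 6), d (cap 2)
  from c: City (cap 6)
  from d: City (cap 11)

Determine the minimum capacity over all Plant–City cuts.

Augment Plant→a→c→City: bottleneck 3, flow now 3.
Augment Plant→b→c→City: bottleneck 3, flow now 6.
Augment Plant→b→d→City: bottleneck 2, flow now 8.
Augment Plant→b→c→a→d→City: bottleneck 1, flow now 9. (uses reverse residual edge)
No augmenting path remains; maximum flow = 9.
By max-flow min-cut, the minimum cut capacity equals the max flow.
In the residual graph, reachable from Plant: {Plant}.
Min-cut edges: Plant→a (3), Plant→b (6); capacity 3 + 6 = 9.

9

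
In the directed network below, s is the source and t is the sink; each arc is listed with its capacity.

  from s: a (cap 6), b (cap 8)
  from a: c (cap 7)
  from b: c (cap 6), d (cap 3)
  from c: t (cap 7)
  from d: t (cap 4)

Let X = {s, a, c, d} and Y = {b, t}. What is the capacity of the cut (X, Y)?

19

Edges leaving {s, a, c, d}: s→b (8), c→t (7), d→t (4).
Cut capacity = 8 + 7 + 4 = 19.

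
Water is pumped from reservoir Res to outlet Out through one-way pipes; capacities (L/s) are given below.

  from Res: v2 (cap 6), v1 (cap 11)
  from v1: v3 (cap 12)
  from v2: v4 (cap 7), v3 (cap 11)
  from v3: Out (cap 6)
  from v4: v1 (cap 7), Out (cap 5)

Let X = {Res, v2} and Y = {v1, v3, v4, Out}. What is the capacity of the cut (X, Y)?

Edges leaving {Res, v2}: Res→v1 (11), v2→v3 (11), v2→v4 (7).
Cut capacity = 11 + 11 + 7 = 29.

29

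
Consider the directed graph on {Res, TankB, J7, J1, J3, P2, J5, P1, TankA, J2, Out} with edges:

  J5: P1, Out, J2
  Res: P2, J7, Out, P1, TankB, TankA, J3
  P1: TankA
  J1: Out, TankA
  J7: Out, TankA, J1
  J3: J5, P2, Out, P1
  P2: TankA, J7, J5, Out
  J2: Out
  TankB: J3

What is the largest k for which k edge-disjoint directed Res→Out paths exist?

5

Assign every edge capacity 1; by Menger, the answer equals the max flow.
Path Res→Out (+1); total 1.
Path Res→J7→Out (+1); total 2.
Path Res→J3→Out (+1); total 3.
Path Res→P2→Out (+1); total 4.
Path Res→TankB→J3→J5→Out (+1); total 5.
No residual Res→Out path; max flow = 5.
Certifying cut of size 5: {Res→J3, Res→J7, Res→Out, Res→P2, Res→TankB}.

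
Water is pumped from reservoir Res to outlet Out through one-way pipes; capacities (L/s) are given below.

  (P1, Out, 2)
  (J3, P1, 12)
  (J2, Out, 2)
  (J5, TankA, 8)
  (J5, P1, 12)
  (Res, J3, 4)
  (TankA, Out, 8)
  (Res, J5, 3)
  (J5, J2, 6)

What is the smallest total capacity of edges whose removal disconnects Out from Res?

Augment Res→J5→J2→Out: bottleneck 2, flow now 2.
Augment Res→J5→P1→Out: bottleneck 1, flow now 3.
Augment Res→J3→P1→Out: bottleneck 1, flow now 4.
Augment Res→J3→P1→J5→TankA→Out: bottleneck 1, flow now 5. (uses reverse residual edge)
No augmenting path remains; maximum flow = 5.
By max-flow min-cut, the minimum cut capacity equals the max flow.
In the residual graph, reachable from Res: {Res, J3, P1}.
Min-cut edges: Res→J5 (3), P1→Out (2); capacity 3 + 2 = 5.

5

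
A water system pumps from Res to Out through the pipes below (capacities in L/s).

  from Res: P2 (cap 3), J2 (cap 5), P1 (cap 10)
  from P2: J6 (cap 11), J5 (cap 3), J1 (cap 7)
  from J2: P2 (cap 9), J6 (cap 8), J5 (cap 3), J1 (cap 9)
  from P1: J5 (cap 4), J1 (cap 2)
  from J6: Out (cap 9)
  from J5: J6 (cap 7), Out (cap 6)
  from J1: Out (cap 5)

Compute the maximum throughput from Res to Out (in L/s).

Augment Res→P2→J6→Out: bottleneck 3, flow now 3.
Augment Res→J2→J6→Out: bottleneck 5, flow now 8.
Augment Res→P1→J5→Out: bottleneck 4, flow now 12.
Augment Res→P1→J1→Out: bottleneck 2, flow now 14.
No augmenting path remains; maximum flow = 14.
In the residual graph, reachable from Res: {Res, P1}.
Min-cut edges: Res→P2 (3), Res→J2 (5), P1→J5 (4), P1→J1 (2); capacity 3 + 5 + 4 + 2 = 14.
This cut is saturated, so no flow can exceed 14.

14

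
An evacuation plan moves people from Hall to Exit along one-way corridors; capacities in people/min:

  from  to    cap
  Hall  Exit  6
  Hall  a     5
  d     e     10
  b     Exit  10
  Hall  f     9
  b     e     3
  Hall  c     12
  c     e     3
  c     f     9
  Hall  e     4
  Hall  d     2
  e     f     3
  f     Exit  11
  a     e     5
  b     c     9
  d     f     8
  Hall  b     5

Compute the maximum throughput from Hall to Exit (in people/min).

Augment Hall→Exit: bottleneck 6, flow now 6.
Augment Hall→b→Exit: bottleneck 5, flow now 11.
Augment Hall→f→Exit: bottleneck 9, flow now 20.
Augment Hall→c→f→Exit: bottleneck 2, flow now 22.
No augmenting path remains; maximum flow = 22.
In the residual graph, reachable from Hall: {Hall, a, c, d, e, f}.
Min-cut edges: Hall→b (5), Hall→Exit (6), f→Exit (11); capacity 5 + 6 + 11 = 22.
This cut is saturated, so no flow can exceed 22.

22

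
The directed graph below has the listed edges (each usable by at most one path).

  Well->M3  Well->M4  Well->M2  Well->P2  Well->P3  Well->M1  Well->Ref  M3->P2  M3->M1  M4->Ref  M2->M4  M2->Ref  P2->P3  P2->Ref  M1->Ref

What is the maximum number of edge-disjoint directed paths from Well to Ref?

5

Assign every edge capacity 1; by Menger, the answer equals the max flow.
Path Well→Ref (+1); total 1.
Path Well→M4→Ref (+1); total 2.
Path Well→M2→Ref (+1); total 3.
Path Well→P2→Ref (+1); total 4.
Path Well→M1→Ref (+1); total 5.
No residual Well→Ref path; max flow = 5.
Certifying cut of size 5: {M1→Ref, P2→Ref, Well→M2, Well→M4, Well→Ref}.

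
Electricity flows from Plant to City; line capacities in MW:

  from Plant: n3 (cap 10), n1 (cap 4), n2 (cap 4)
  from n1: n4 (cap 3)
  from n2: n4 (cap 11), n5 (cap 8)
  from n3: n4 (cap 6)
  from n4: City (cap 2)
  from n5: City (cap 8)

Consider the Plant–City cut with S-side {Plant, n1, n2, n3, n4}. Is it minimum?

Given cut capacity: 8 + 2 = 10.
Augment Plant→n1→n4→City: bottleneck 2, flow now 2.
Augment Plant→n2→n5→City: bottleneck 4, flow now 6.
No augmenting path remains; maximum flow = 6.
In the residual graph, reachable from Plant: {Plant, n1, n3, n4}.
Min-cut edges: Plant→n2 (4), n4→City (2); capacity 4 + 2 = 6.
Cut capacity 10 exceeds the max flow 6, so it is not minimum.

No — its capacity is 10, but the minimum cut has capacity 6.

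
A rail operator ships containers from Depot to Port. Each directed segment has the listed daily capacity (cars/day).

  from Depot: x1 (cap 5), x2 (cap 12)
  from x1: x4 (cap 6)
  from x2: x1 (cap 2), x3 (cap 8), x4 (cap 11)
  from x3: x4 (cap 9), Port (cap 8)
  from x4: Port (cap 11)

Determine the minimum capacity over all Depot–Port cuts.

Augment Depot→x1→x4→Port: bottleneck 5, flow now 5.
Augment Depot→x2→x3→Port: bottleneck 8, flow now 13.
Augment Depot→x2→x4→Port: bottleneck 4, flow now 17.
No augmenting path remains; maximum flow = 17.
By max-flow min-cut, the minimum cut capacity equals the max flow.
In the residual graph, reachable from Depot: {Depot}.
Min-cut edges: Depot→x1 (5), Depot→x2 (12); capacity 5 + 12 = 17.

17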